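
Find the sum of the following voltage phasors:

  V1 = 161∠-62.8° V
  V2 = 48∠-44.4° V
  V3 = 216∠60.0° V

Step 1 — Convert each phasor to rectangular form:
  V1 = 161·(cos(-62.8°) + j·sin(-62.8°)) = 73.59 - j143.2 V
  V2 = 48·(cos(-44.4°) + j·sin(-44.4°)) = 34.29 - j33.58 V
  V3 = 216·(cos(60.0°) + j·sin(60.0°)) = 108 + j187.1 V
Step 2 — Sum components: V_total = 215.9 + j10.28 V.
Step 3 — Convert to polar: |V_total| = 216.1 V, ∠V_total = 2.7°.

V_total = 216.1∠2.7° V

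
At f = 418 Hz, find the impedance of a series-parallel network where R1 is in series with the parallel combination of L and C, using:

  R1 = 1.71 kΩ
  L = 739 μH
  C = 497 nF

Step 1 — Angular frequency: ω = 2π·f = 2π·418 = 2626 rad/s.
Step 2 — Component impedances:
  R1: Z = R = 1710 Ω
  L: Z = jωL = j·2626·0.000739 = 0 + j1.941 Ω
  C: Z = 1/(jωC) = -j/(ω·C) = 0 - j766.1 Ω
Step 3 — Parallel branch: L || C = 1/(1/L + 1/C) = 0 + j1.946 Ω.
Step 4 — Series with R1: Z_total = R1 + (L || C) = 1710 + j1.946 Ω = 1710∠0.1° Ω.

Z = 1710 + j1.946 Ω = 1710∠0.1° Ω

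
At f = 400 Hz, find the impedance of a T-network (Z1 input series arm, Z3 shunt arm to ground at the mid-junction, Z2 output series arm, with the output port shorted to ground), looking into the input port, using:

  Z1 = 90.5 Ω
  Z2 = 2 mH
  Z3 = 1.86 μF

Step 1 — Angular frequency: ω = 2π·f = 2π·400 = 2513 rad/s.
Step 2 — Component impedances:
  Z1: Z = R = 90.5 Ω
  Z2: Z = jωL = j·2513·0.002 = 0 + j5.027 Ω
  Z3: Z = 1/(jωC) = -j/(ω·C) = 0 - j213.9 Ω
Step 3 — With the output port shorted to ground, the output series arm Z2 runs from the junction to ground; the shunt arm Z3 also runs from the junction to ground. They appear in parallel: Z3 || Z2 = 0 + j5.148 Ω.
Step 4 — Series with input arm Z1: Z_in = Z1 + (Z3 || Z2) = 90.5 + j5.148 Ω = 90.65∠3.3° Ω.

Z = 90.5 + j5.148 Ω = 90.65∠3.3° Ω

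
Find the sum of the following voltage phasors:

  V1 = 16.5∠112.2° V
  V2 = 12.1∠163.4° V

Step 1 — Convert each phasor to rectangular form:
  V1 = 16.5·(cos(112.2°) + j·sin(112.2°)) = -6.234 + j15.28 V
  V2 = 12.1·(cos(163.4°) + j·sin(163.4°)) = -11.6 + j3.457 V
Step 2 — Sum components: V_total = -17.83 + j18.73 V.
Step 3 — Convert to polar: |V_total| = 25.86 V, ∠V_total = 133.6°.

V_total = 25.86∠133.6° V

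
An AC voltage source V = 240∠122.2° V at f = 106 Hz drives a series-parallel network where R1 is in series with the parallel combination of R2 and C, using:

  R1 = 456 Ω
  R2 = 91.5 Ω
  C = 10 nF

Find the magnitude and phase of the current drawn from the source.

Step 1 — Angular frequency: ω = 2π·f = 2π·106 = 666 rad/s.
Step 2 — Component impedances:
  R1: Z = R = 456 Ω
  R2: Z = R = 91.5 Ω
  C: Z = 1/(jωC) = -j/(ω·C) = 0 - j1.501e+05 Ω
Step 3 — Parallel branch: R2 || C = 1/(1/R2 + 1/C) = 91.5 - j0.05576 Ω.
Step 4 — Series with R1: Z_total = R1 + (R2 || C) = 547.5 - j0.05576 Ω = 547.5∠-0.0° Ω.
Step 5 — Source phasor: V = 240∠122.2° V = -127.9 + j203.1 V.
Step 6 — Ohm's law: I = V / Z_total = (-127.9 + j203.1) / (547.5 - j0.05576) = -0.2336 + j0.3709 A.
Step 7 — Convert to polar: |I| = 0.4384 A, ∠I = 122.2°.

I = 0.4384∠122.2° A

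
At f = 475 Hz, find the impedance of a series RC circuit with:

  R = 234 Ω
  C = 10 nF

Step 1 — Angular frequency: ω = 2π·f = 2π·475 = 2985 rad/s.
Step 2 — Component impedances:
  R: Z = R = 234 Ω
  C: Z = 1/(jωC) = -j/(ω·C) = 0 - j3.351e+04 Ω
Step 3 — Series combination: Z_total = R + C = 234 - j3.351e+04 Ω = 3.351e+04∠-89.6° Ω.

Z = 234 - j3.351e+04 Ω = 3.351e+04∠-89.6° Ω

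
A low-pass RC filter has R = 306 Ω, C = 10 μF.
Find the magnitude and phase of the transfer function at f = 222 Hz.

Step 1 — Angular frequency: ω = 2π·222 = 1395 rad/s.
Step 2 — Transfer function: H(jω) = 1/(1 + jωRC).
Step 3 — Denominator: 1 + jωRC = 1 + j·1395·306·1e-05 = 1 + j4.268.
Step 4 — H = 0.05203 - j0.2221.
Step 5 — Magnitude: |H| = 0.2281 (-12.8 dB); phase: φ = -76.8°.

|H| = 0.2281 (-12.8 dB), φ = -76.8°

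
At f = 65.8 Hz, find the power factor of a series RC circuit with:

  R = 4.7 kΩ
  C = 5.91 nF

Step 1 — Angular frequency: ω = 2π·f = 2π·65.8 = 413.4 rad/s.
Step 2 — Component impedances:
  R: Z = R = 4700 Ω
  C: Z = 1/(jωC) = -j/(ω·C) = 0 - j4.093e+05 Ω
Step 3 — Series combination: Z_total = R + C = 4700 - j4.093e+05 Ω = 4.093e+05∠-89.3° Ω.
Step 4 — Power factor: PF = cos(φ) = Re(Z)/|Z| = 4700/4.093e+05 = 0.01148.
Step 5 — Type: Im(Z) = -4.093e+05 ⇒ leading (phase φ = -89.3°).

PF = 0.01148 (leading, φ = -89.3°)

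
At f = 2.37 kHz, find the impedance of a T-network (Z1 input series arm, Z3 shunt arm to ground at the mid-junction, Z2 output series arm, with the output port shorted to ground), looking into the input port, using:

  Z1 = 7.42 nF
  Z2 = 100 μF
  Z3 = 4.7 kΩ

Step 1 — Angular frequency: ω = 2π·f = 2π·2370 = 1.489e+04 rad/s.
Step 2 — Component impedances:
  Z1: Z = 1/(jωC) = -j/(ω·C) = 0 - j9050 Ω
  Z2: Z = 1/(jωC) = -j/(ω·C) = 0 - j0.6715 Ω
  Z3: Z = R = 4700 Ω
Step 3 — With the output port shorted to ground, the output series arm Z2 runs from the junction to ground; the shunt arm Z3 also runs from the junction to ground. They appear in parallel: Z3 || Z2 = 9.595e-05 - j0.6715 Ω.
Step 4 — Series with input arm Z1: Z_in = Z1 + (Z3 || Z2) = 9.595e-05 - j9051 Ω = 9051∠-90.0° Ω.

Z = 9.595e-05 - j9051 Ω = 9051∠-90.0° Ω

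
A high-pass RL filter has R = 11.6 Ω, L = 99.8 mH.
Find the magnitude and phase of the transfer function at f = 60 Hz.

Step 1 — Angular frequency: ω = 2π·60 = 377 rad/s.
Step 2 — Transfer function: H(jω) = jωL/(R + jωL).
Step 3 — Numerator jωL = j·37.62; denominator R + jωL = 11.6 + j37.62.
Step 4 — H = 0.9132 + j0.2816.
Step 5 — Magnitude: |H| = 0.9556 (-0.4 dB); phase: φ = 17.1°.

|H| = 0.9556 (-0.4 dB), φ = 17.1°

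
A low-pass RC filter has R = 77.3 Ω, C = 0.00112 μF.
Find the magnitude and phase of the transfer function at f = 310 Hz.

Step 1 — Angular frequency: ω = 2π·310 = 1948 rad/s.
Step 2 — Transfer function: H(jω) = 1/(1 + jωRC).
Step 3 — Denominator: 1 + jωRC = 1 + j·1948·77.3·1.12e-09 = 1 + j0.0001686.
Step 4 — H = 1 - j0.0001686.
Step 5 — Magnitude: |H| = 1 (-0.0 dB); phase: φ = -0.0°.

|H| = 1 (-0.0 dB), φ = -0.0°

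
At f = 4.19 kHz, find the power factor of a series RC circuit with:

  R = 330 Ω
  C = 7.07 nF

Step 1 — Angular frequency: ω = 2π·f = 2π·4190 = 2.633e+04 rad/s.
Step 2 — Component impedances:
  R: Z = R = 330 Ω
  C: Z = 1/(jωC) = -j/(ω·C) = 0 - j5373 Ω
Step 3 — Series combination: Z_total = R + C = 330 - j5373 Ω = 5383∠-86.5° Ω.
Step 4 — Power factor: PF = cos(φ) = Re(Z)/|Z| = 330/5382.8 = 0.06131.
Step 5 — Type: Im(Z) = -5373 ⇒ leading (phase φ = -86.5°).

PF = 0.06131 (leading, φ = -86.5°)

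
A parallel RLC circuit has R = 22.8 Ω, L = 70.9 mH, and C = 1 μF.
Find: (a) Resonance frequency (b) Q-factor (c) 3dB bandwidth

Step 1 — Resonance: ω₀ = 1/√(LC) = 1/√(0.0709·1e-06) = 3756 rad/s.
Step 2 — f₀ = ω₀/(2π) = 597.7 Hz.
Step 3 — Parallel Q: Q = R/(ω₀L) = 22.8/(3756·0.0709) = 0.08563.
Step 4 — Bandwidth: Δω = ω₀/Q = 4.386e+04 rad/s; BW = Δω/(2π) = 6980 Hz.

(a) f₀ = 597.7 Hz  (b) Q = 0.08563  (c) BW = 6980 Hz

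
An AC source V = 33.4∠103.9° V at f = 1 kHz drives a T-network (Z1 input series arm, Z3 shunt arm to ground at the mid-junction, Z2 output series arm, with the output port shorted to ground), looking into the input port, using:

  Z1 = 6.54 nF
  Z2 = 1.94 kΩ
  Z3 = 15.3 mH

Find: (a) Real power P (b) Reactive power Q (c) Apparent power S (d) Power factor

Step 1 — Angular frequency: ω = 2π·f = 2π·1000 = 6283 rad/s.
Step 2 — Component impedances:
  Z1: Z = 1/(jωC) = -j/(ω·C) = 0 - j2.434e+04 Ω
  Z2: Z = R = 1940 Ω
  Z3: Z = jωL = j·6283·0.0153 = 0 + j96.13 Ω
Step 3 — With the output port shorted to ground, the output series arm Z2 runs from the junction to ground; the shunt arm Z3 also runs from the junction to ground. They appear in parallel: Z3 || Z2 = 4.752 + j95.9 Ω.
Step 4 — Series with input arm Z1: Z_in = Z1 + (Z3 || Z2) = 4.752 - j2.424e+04 Ω = 2.424e+04∠-90.0° Ω.
Step 5 — Source phasor: V = 33.4∠103.9° V = -8.024 + j32.42 V.
Step 6 — Current: I = V / Z = -0.001338 - j0.0003307 A = 0.001378∠-166.1° A.
Step 7 — Complex power: S = V·I* = 9.022e-06 - j0.04602 VA.
Step 8 — Real power: P = Re(S) = 9.022e-06 W.
Step 9 — Reactive power: Q = Im(S) = -0.04602 VAR.
Step 10 — Apparent power: |S| = 0.04602 VA.
Step 11 — Power factor: PF = P/|S| = 0.000196 (leading).

(a) P = 9.022e-06 W  (b) Q = -0.04602 VAR  (c) S = 0.04602 VA  (d) PF = 0.000196 (leading)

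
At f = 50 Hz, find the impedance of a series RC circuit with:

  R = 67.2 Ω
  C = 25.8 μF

Step 1 — Angular frequency: ω = 2π·f = 2π·50 = 314.2 rad/s.
Step 2 — Component impedances:
  R: Z = R = 67.2 Ω
  C: Z = 1/(jωC) = -j/(ω·C) = 0 - j123.4 Ω
Step 3 — Series combination: Z_total = R + C = 67.2 - j123.4 Ω = 140.5∠-61.4° Ω.

Z = 67.2 - j123.4 Ω = 140.5∠-61.4° Ω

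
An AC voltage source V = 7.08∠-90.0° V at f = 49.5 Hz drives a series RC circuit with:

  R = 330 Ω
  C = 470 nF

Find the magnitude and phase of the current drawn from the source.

Step 1 — Angular frequency: ω = 2π·f = 2π·49.5 = 311 rad/s.
Step 2 — Component impedances:
  R: Z = R = 330 Ω
  C: Z = 1/(jωC) = -j/(ω·C) = 0 - j6841 Ω
Step 3 — Series combination: Z_total = R + C = 330 - j6841 Ω = 6849∠-87.2° Ω.
Step 4 — Source phasor: V = 7.08∠-90.0° V = 0 - j7.08 V.
Step 5 — Ohm's law: I = V / Z_total = (0 - j7.08) / (330 - j6841) = 0.001033 - j4.981e-05 A.
Step 6 — Convert to polar: |I| = 0.001034 A, ∠I = -2.8°.

I = 0.001034∠-2.8° A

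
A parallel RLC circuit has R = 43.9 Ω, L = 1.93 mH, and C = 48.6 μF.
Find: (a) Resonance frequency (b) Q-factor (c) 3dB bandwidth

Step 1 — Resonance: ω₀ = 1/√(LC) = 1/√(0.00193·4.86e-05) = 3265 rad/s.
Step 2 — f₀ = ω₀/(2π) = 519.7 Hz.
Step 3 — Parallel Q: Q = R/(ω₀L) = 43.9/(3265·0.00193) = 6.966.
Step 4 — Bandwidth: Δω = ω₀/Q = 468.7 rad/s; BW = Δω/(2π) = 74.6 Hz.

(a) f₀ = 519.7 Hz  (b) Q = 6.966  (c) BW = 74.6 Hz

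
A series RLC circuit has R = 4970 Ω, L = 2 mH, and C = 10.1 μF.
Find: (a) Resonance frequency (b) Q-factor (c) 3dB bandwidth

Step 1 — Resonance condition Im(Z)=0 gives ω₀ = 1/√(LC).
Step 2 — ω₀ = 1/√(0.002·1.01e-05) = 7036 rad/s.
Step 3 — f₀ = ω₀/(2π) = 1120 Hz.
Step 4 — Series Q: Q = ω₀L/R = 7036·0.002/4970 = 0.002831.
Step 5 — 3dB bandwidth: Δω = ω₀/Q = 2.485e+06 rad/s; BW = Δω/(2π) = 3.955e+05 Hz.

(a) f₀ = 1120 Hz  (b) Q = 0.002831  (c) BW = 3.955e+05 Hz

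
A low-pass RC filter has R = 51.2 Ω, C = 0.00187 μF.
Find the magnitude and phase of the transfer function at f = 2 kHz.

Step 1 — Angular frequency: ω = 2π·2000 = 1.257e+04 rad/s.
Step 2 — Transfer function: H(jω) = 1/(1 + jωRC).
Step 3 — Denominator: 1 + jωRC = 1 + j·1.257e+04·51.2·1.87e-09 = 1 + j0.001203.
Step 4 — H = 1 - j0.001203.
Step 5 — Magnitude: |H| = 1 (-0.0 dB); phase: φ = -0.1°.

|H| = 1 (-0.0 dB), φ = -0.1°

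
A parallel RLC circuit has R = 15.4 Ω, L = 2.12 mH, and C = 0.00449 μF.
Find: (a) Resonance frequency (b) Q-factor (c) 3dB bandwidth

Step 1 — Resonance: ω₀ = 1/√(LC) = 1/√(0.00212·4.49e-09) = 3.241e+05 rad/s.
Step 2 — f₀ = ω₀/(2π) = 5.159e+04 Hz.
Step 3 — Parallel Q: Q = R/(ω₀L) = 15.4/(3.241e+05·0.00212) = 0.02241.
Step 4 — Bandwidth: Δω = ω₀/Q = 1.446e+07 rad/s; BW = Δω/(2π) = 2.302e+06 Hz.

(a) f₀ = 5.159e+04 Hz  (b) Q = 0.02241  (c) BW = 2.302e+06 Hz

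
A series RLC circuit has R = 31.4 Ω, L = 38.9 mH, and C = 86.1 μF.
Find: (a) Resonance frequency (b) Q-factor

Step 1 — Resonance condition Im(Z)=0 gives ω₀ = 1/√(LC).
Step 2 — ω₀ = 1/√(0.0389·8.61e-05) = 546.4 rad/s.
Step 3 — f₀ = ω₀/(2π) = 86.96 Hz.
Step 4 — Series Q: Q = ω₀L/R = 546.4·0.0389/31.4 = 0.6769.

(a) f₀ = 86.96 Hz  (b) Q = 0.6769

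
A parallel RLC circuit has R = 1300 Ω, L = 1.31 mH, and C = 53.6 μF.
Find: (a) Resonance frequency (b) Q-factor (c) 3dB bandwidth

Step 1 — Resonance: ω₀ = 1/√(LC) = 1/√(0.00131·5.36e-05) = 3774 rad/s.
Step 2 — f₀ = ω₀/(2π) = 600.6 Hz.
Step 3 — Parallel Q: Q = R/(ω₀L) = 1300/(3774·0.00131) = 263.
Step 4 — Bandwidth: Δω = ω₀/Q = 14.35 rad/s; BW = Δω/(2π) = 2.284 Hz.

(a) f₀ = 600.6 Hz  (b) Q = 263  (c) BW = 2.284 Hz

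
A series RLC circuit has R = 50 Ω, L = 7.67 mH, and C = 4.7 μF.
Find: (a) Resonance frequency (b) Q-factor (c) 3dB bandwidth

Step 1 — Resonance: ω₀ = 1/√(LC) = 1/√(0.00767·4.7e-06) = 5267 rad/s.
Step 2 — f₀ = ω₀/(2π) = 838.2 Hz.
Step 3 — Series Q: Q = ω₀L/R = 5267·0.00767/50 = 0.8079.
Step 4 — Bandwidth: Δω = ω₀/Q = 6519 rad/s; BW = Δω/(2π) = 1038 Hz.

(a) f₀ = 838.2 Hz  (b) Q = 0.8079  (c) BW = 1038 Hz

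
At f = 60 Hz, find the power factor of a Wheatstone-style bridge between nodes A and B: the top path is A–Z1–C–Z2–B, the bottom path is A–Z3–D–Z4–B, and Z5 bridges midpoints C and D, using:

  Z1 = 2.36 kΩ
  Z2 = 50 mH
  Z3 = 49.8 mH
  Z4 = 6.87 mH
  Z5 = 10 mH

Step 1 — Angular frequency: ω = 2π·f = 2π·60 = 377 rad/s.
Step 2 — Component impedances:
  Z1: Z = R = 2360 Ω
  Z2: Z = jωL = j·377·0.05 = 0 + j18.85 Ω
  Z3: Z = jωL = j·377·0.0498 = 0 + j18.77 Ω
  Z4: Z = jωL = j·377·0.00687 = 0 + j2.59 Ω
  Z5: Z = jωL = j·377·0.01 = 0 + j3.77 Ω
Step 3 — Bridge requires nodal analysis (the Z5 bridge couples midpoints C and D, so the two paths cannot be reduced to a simple series/parallel combination). Setting node B to ground and injecting 1 A at node A, the 3-node admittance system at A, C, D solves to V_A = Z_AB = 0.1556 + j21.1 Ω = 21.1∠89.6° Ω.
Step 4 — Power factor: PF = cos(φ) = Re(Z)/|Z| = 0.1556/21.1 = 0.007374.
Step 5 — Type: Im(Z) = 21.1 ⇒ lagging (phase φ = 89.6°).

PF = 0.007374 (lagging, φ = 89.6°)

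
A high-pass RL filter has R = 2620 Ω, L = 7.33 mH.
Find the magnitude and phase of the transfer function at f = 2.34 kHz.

Step 1 — Angular frequency: ω = 2π·2340 = 1.47e+04 rad/s.
Step 2 — Transfer function: H(jω) = jωL/(R + jωL).
Step 3 — Numerator jωL = j·107.8; denominator R + jωL = 2620 + j107.8.
Step 4 — H = 0.001689 + j0.04106.
Step 5 — Magnitude: |H| = 0.0411 (-27.7 dB); phase: φ = 87.6°.

|H| = 0.0411 (-27.7 dB), φ = 87.6°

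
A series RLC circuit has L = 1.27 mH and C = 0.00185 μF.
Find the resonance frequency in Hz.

Step 1 — Resonance condition Im(Z)=0 gives ω₀ = 1/√(LC).
Step 2 — ω₀ = 1/√(0.00127·1.85e-09) = 6.524e+05 rad/s.
Step 3 — f₀ = ω₀/(2π) = 1.038e+05 Hz.

f₀ = 1.038e+05 Hz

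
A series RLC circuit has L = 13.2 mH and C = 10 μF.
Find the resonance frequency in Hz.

Step 1 — Resonance condition Im(Z)=0 gives ω₀ = 1/√(LC).
Step 2 — ω₀ = 1/√(0.0132·1e-05) = 2752 rad/s.
Step 3 — f₀ = ω₀/(2π) = 438.1 Hz.

f₀ = 438.1 Hz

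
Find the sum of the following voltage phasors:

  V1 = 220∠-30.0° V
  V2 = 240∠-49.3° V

Step 1 — Convert each phasor to rectangular form:
  V1 = 220·(cos(-30.0°) + j·sin(-30.0°)) = 190.5 - j110 V
  V2 = 240·(cos(-49.3°) + j·sin(-49.3°)) = 156.5 - j182 V
Step 2 — Sum components: V_total = 347 - j292 V.
Step 3 — Convert to polar: |V_total| = 453.5 V, ∠V_total = -40.1°.

V_total = 453.5∠-40.1° V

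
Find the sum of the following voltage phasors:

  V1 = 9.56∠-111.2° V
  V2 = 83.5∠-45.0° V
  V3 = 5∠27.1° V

Step 1 — Convert each phasor to rectangular form:
  V1 = 9.56·(cos(-111.2°) + j·sin(-111.2°)) = -3.457 - j8.913 V
  V2 = 83.5·(cos(-45.0°) + j·sin(-45.0°)) = 59.04 - j59.04 V
  V3 = 5·(cos(27.1°) + j·sin(27.1°)) = 4.451 + j2.278 V
Step 2 — Sum components: V_total = 60.04 - j65.68 V.
Step 3 — Convert to polar: |V_total| = 88.98 V, ∠V_total = -47.6°.

V_total = 88.98∠-47.6° V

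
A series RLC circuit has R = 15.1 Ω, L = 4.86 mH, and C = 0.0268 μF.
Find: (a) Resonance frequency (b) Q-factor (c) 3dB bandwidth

Step 1 — Resonance condition Im(Z)=0 gives ω₀ = 1/√(LC).
Step 2 — ω₀ = 1/√(0.00486·2.68e-08) = 8.762e+04 rad/s.
Step 3 — f₀ = ω₀/(2π) = 1.395e+04 Hz.
Step 4 — Series Q: Q = ω₀L/R = 8.762e+04·0.00486/15.1 = 28.2.
Step 5 — 3dB bandwidth: Δω = ω₀/Q = 3107 rad/s; BW = Δω/(2π) = 494.5 Hz.

(a) f₀ = 1.395e+04 Hz  (b) Q = 28.2  (c) BW = 494.5 Hz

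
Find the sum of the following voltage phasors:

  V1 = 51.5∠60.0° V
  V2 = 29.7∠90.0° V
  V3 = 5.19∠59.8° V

Step 1 — Convert each phasor to rectangular form:
  V1 = 51.5·(cos(60.0°) + j·sin(60.0°)) = 25.75 + j44.6 V
  V2 = 29.7·(cos(90.0°) + j·sin(90.0°)) = 0 + j29.7 V
  V3 = 5.19·(cos(59.8°) + j·sin(59.8°)) = 2.611 + j4.486 V
Step 2 — Sum components: V_total = 28.36 + j78.79 V.
Step 3 — Convert to polar: |V_total| = 83.73 V, ∠V_total = 70.2°.

V_total = 83.73∠70.2° V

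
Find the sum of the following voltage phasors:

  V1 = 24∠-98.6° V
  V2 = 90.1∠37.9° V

Step 1 — Convert each phasor to rectangular form:
  V1 = 24·(cos(-98.6°) + j·sin(-98.6°)) = -3.589 - j23.73 V
  V2 = 90.1·(cos(37.9°) + j·sin(37.9°)) = 71.1 + j55.35 V
Step 2 — Sum components: V_total = 67.51 + j31.62 V.
Step 3 — Convert to polar: |V_total| = 74.54 V, ∠V_total = 25.1°.

V_total = 74.54∠25.1° V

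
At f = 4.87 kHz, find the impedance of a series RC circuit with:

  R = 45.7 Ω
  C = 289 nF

Step 1 — Angular frequency: ω = 2π·f = 2π·4870 = 3.06e+04 rad/s.
Step 2 — Component impedances:
  R: Z = R = 45.7 Ω
  C: Z = 1/(jωC) = -j/(ω·C) = 0 - j113.1 Ω
Step 3 — Series combination: Z_total = R + C = 45.7 - j113.1 Ω = 122∠-68.0° Ω.

Z = 45.7 - j113.1 Ω = 122∠-68.0° Ω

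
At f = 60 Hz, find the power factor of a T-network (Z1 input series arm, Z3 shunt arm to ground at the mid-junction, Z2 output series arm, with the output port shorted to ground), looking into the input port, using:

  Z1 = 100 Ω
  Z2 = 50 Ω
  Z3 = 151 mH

Step 1 — Angular frequency: ω = 2π·f = 2π·60 = 377 rad/s.
Step 2 — Component impedances:
  Z1: Z = R = 100 Ω
  Z2: Z = R = 50 Ω
  Z3: Z = jωL = j·377·0.151 = 0 + j56.93 Ω
Step 3 — With the output port shorted to ground, the output series arm Z2 runs from the junction to ground; the shunt arm Z3 also runs from the junction to ground. They appear in parallel: Z3 || Z2 = 28.23 + j24.79 Ω.
Step 4 — Series with input arm Z1: Z_in = Z1 + (Z3 || Z2) = 128.2 + j24.79 Ω = 130.6∠10.9° Ω.
Step 5 — Power factor: PF = cos(φ) = Re(Z)/|Z| = 128.225/130.6 = 0.9818.
Step 6 — Type: Im(Z) = 24.79 ⇒ lagging (phase φ = 10.9°).

PF = 0.9818 (lagging, φ = 10.9°)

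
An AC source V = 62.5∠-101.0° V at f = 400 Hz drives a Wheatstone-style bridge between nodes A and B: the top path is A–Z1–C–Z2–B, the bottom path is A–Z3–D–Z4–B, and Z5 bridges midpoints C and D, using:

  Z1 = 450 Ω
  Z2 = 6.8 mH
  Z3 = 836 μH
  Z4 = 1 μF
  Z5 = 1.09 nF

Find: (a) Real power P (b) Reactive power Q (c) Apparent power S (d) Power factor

Step 1 — Angular frequency: ω = 2π·f = 2π·400 = 2513 rad/s.
Step 2 — Component impedances:
  Z1: Z = R = 450 Ω
  Z2: Z = jωL = j·2513·0.0068 = 0 + j17.09 Ω
  Z3: Z = jωL = j·2513·0.000836 = 0 + j2.101 Ω
  Z4: Z = 1/(jωC) = -j/(ω·C) = 0 - j397.9 Ω
  Z5: Z = 1/(jωC) = -j/(ω·C) = 0 - j3.65e+05 Ω
Step 3 — Bridge requires nodal analysis (the Z5 bridge couples midpoints C and D, so the two paths cannot be reduced to a simple series/parallel combination). Setting node B to ground and injecting 1 A at node A, the 3-node admittance system at A, C, D solves to V_A = Z_AB = 203.5 - j224.2 Ω = 302.8∠-47.8° Ω.
Step 4 — Source phasor: V = 62.5∠-101.0° V = -11.93 - j61.35 V.
Step 5 — Current: I = V / Z = 0.1235 - j0.1653 A = 0.2064∠-53.2° A.
Step 6 — Complex power: S = V·I* = 8.669 - j9.551 VA.
Step 7 — Real power: P = Re(S) = 8.669 W.
Step 8 — Reactive power: Q = Im(S) = -9.551 VAR.
Step 9 — Apparent power: |S| = 12.9 VA.
Step 10 — Power factor: PF = P/|S| = 0.6721 (leading).

(a) P = 8.669 W  (b) Q = -9.551 VAR  (c) S = 12.9 VA  (d) PF = 0.6721 (leading)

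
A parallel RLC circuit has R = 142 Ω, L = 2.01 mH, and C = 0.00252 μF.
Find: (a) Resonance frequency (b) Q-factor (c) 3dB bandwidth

Step 1 — Resonance: ω₀ = 1/√(LC) = 1/√(0.00201·2.52e-09) = 4.443e+05 rad/s.
Step 2 — f₀ = ω₀/(2π) = 7.072e+04 Hz.
Step 3 — Parallel Q: Q = R/(ω₀L) = 142/(4.443e+05·0.00201) = 0.159.
Step 4 — Bandwidth: Δω = ω₀/Q = 2.795e+06 rad/s; BW = Δω/(2π) = 4.448e+05 Hz.

(a) f₀ = 7.072e+04 Hz  (b) Q = 0.159  (c) BW = 4.448e+05 Hz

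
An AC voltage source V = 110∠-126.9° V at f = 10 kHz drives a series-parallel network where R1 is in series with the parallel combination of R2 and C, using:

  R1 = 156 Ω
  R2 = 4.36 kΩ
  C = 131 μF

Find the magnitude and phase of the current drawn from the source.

Step 1 — Angular frequency: ω = 2π·f = 2π·1e+04 = 6.283e+04 rad/s.
Step 2 — Component impedances:
  R1: Z = R = 156 Ω
  R2: Z = R = 4360 Ω
  C: Z = 1/(jωC) = -j/(ω·C) = 0 - j0.1215 Ω
Step 3 — Parallel branch: R2 || C = 1/(1/R2 + 1/C) = 3.385e-06 - j0.1215 Ω.
Step 4 — Series with R1: Z_total = R1 + (R2 || C) = 156 - j0.1215 Ω = 156∠-0.0° Ω.
Step 5 — Source phasor: V = 110∠-126.9° V = -66.05 - j87.97 V.
Step 6 — Ohm's law: I = V / Z_total = (-66.05 - j87.97) / (156 - j0.1215) = -0.4229 - j0.5642 A.
Step 7 — Convert to polar: |I| = 0.7051 A, ∠I = -126.9°.

I = 0.7051∠-126.9° A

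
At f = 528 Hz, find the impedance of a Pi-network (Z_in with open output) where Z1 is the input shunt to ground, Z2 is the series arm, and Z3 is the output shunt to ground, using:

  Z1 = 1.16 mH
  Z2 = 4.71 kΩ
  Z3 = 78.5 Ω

Step 1 — Angular frequency: ω = 2π·f = 2π·528 = 3318 rad/s.
Step 2 — Component impedances:
  Z1: Z = jωL = j·3318·0.00116 = 0 + j3.848 Ω
  Z2: Z = R = 4710 Ω
  Z3: Z = R = 78.5 Ω
Step 3 — With open output, the series arm Z2 and the output shunt Z3 appear in series to ground: Z2 + Z3 = 4788 Ω.
Step 4 — Parallel with input shunt Z1: Z_in = Z1 || (Z2 + Z3) = 0.003093 + j3.848 Ω = 3.848∠90.0° Ω.

Z = 0.003093 + j3.848 Ω = 3.848∠90.0° Ω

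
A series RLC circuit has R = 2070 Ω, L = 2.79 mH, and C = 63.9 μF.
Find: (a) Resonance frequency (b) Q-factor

Step 1 — Resonance condition Im(Z)=0 gives ω₀ = 1/√(LC).
Step 2 — ω₀ = 1/√(0.00279·6.39e-05) = 2368 rad/s.
Step 3 — f₀ = ω₀/(2π) = 376.9 Hz.
Step 4 — Series Q: Q = ω₀L/R = 2368·0.00279/2070 = 0.003192.

(a) f₀ = 376.9 Hz  (b) Q = 0.003192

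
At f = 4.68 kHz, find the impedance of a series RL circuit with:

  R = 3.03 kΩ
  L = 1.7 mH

Step 1 — Angular frequency: ω = 2π·f = 2π·4680 = 2.941e+04 rad/s.
Step 2 — Component impedances:
  R: Z = R = 3030 Ω
  L: Z = jωL = j·2.941e+04·0.0017 = 0 + j49.99 Ω
Step 3 — Series combination: Z_total = R + L = 3030 + j49.99 Ω = 3030∠0.9° Ω.

Z = 3030 + j49.99 Ω = 3030∠0.9° Ω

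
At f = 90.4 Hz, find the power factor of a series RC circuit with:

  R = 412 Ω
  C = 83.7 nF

Step 1 — Angular frequency: ω = 2π·f = 2π·90.4 = 568 rad/s.
Step 2 — Component impedances:
  R: Z = R = 412 Ω
  C: Z = 1/(jωC) = -j/(ω·C) = 0 - j2.103e+04 Ω
Step 3 — Series combination: Z_total = R + C = 412 - j2.103e+04 Ω = 2.104e+04∠-88.9° Ω.
Step 4 — Power factor: PF = cos(φ) = Re(Z)/|Z| = 412/2.104e+04 = 0.01958.
Step 5 — Type: Im(Z) = -2.103e+04 ⇒ leading (phase φ = -88.9°).

PF = 0.01958 (leading, φ = -88.9°)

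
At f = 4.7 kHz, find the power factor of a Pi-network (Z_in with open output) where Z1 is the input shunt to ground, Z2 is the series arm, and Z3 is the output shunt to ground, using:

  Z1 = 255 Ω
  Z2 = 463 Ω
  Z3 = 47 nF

Step 1 — Angular frequency: ω = 2π·f = 2π·4700 = 2.953e+04 rad/s.
Step 2 — Component impedances:
  Z1: Z = R = 255 Ω
  Z2: Z = R = 463 Ω
  Z3: Z = 1/(jωC) = -j/(ω·C) = 0 - j720.5 Ω
Step 3 — With open output, the series arm Z2 and the output shunt Z3 appear in series to ground: Z2 + Z3 = 463 - j720.5 Ω.
Step 4 — Parallel with input shunt Z1: Z_in = Z1 || (Z2 + Z3) = 209.9 - j45.28 Ω = 214.7∠-12.2° Ω.
Step 5 — Power factor: PF = cos(φ) = Re(Z)/|Z| = 209.87/214.7 = 0.9775.
Step 6 — Type: Im(Z) = -45.28 ⇒ leading (phase φ = -12.2°).

PF = 0.9775 (leading, φ = -12.2°)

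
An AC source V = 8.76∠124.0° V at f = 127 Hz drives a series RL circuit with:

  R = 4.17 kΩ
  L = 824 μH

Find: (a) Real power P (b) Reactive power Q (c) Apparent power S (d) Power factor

Step 1 — Angular frequency: ω = 2π·f = 2π·127 = 798 rad/s.
Step 2 — Component impedances:
  R: Z = R = 4170 Ω
  L: Z = jωL = j·798·0.000824 = 0 + j0.6575 Ω
Step 3 — Series combination: Z_total = R + L = 4170 + j0.6575 Ω = 4170∠0.0° Ω.
Step 4 — Source phasor: V = 8.76∠124.0° V = -4.899 + j7.262 V.
Step 5 — Current: I = V / Z = -0.001174 + j0.001742 A = 0.002101∠124.0° A.
Step 6 — Complex power: S = V·I* = 0.0184 + j2.902e-06 VA.
Step 7 — Real power: P = Re(S) = 0.0184 W.
Step 8 — Reactive power: Q = Im(S) = 2.902e-06 VAR.
Step 9 — Apparent power: |S| = 0.0184 VA.
Step 10 — Power factor: PF = P/|S| = 1 (lagging).

(a) P = 0.0184 W  (b) Q = 2.902e-06 VAR  (c) S = 0.0184 VA  (d) PF = 1 (lagging)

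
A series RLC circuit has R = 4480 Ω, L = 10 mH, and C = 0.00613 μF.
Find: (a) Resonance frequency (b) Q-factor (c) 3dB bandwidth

Step 1 — Resonance: ω₀ = 1/√(LC) = 1/√(0.01·6.13e-09) = 1.277e+05 rad/s.
Step 2 — f₀ = ω₀/(2π) = 2.033e+04 Hz.
Step 3 — Series Q: Q = ω₀L/R = 1.277e+05·0.01/4480 = 0.2851.
Step 4 — Bandwidth: Δω = ω₀/Q = 4.48e+05 rad/s; BW = Δω/(2π) = 7.13e+04 Hz.

(a) f₀ = 2.033e+04 Hz  (b) Q = 0.2851  (c) BW = 7.13e+04 Hz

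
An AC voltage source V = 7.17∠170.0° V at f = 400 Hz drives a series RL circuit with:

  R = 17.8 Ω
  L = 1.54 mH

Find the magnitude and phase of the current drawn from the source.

Step 1 — Angular frequency: ω = 2π·f = 2π·400 = 2513 rad/s.
Step 2 — Component impedances:
  R: Z = R = 17.8 Ω
  L: Z = jωL = j·2513·0.00154 = 0 + j3.87 Ω
Step 3 — Series combination: Z_total = R + L = 17.8 + j3.87 Ω = 18.22∠12.3° Ω.
Step 4 — Source phasor: V = 7.17∠170.0° V = -7.061 + j1.245 V.
Step 5 — Ohm's law: I = V / Z_total = (-7.061 + j1.245) / (17.8 + j3.87) = -0.3643 + j0.1492 A.
Step 6 — Convert to polar: |I| = 0.3936 A, ∠I = 157.7°.

I = 0.3936∠157.7° A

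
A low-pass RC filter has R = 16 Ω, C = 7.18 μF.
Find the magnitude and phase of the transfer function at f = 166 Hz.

Step 1 — Angular frequency: ω = 2π·166 = 1043 rad/s.
Step 2 — Transfer function: H(jω) = 1/(1 + jωRC).
Step 3 — Denominator: 1 + jωRC = 1 + j·1043·16·7.18e-06 = 1 + j0.1198.
Step 4 — H = 0.9858 - j0.1181.
Step 5 — Magnitude: |H| = 0.9929 (-0.1 dB); phase: φ = -6.8°.

|H| = 0.9929 (-0.1 dB), φ = -6.8°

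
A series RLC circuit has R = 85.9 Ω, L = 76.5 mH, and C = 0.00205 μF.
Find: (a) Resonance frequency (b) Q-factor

Step 1 — Resonance condition Im(Z)=0 gives ω₀ = 1/√(LC).
Step 2 — ω₀ = 1/√(0.0765·2.05e-09) = 7.985e+04 rad/s.
Step 3 — f₀ = ω₀/(2π) = 1.271e+04 Hz.
Step 4 — Series Q: Q = ω₀L/R = 7.985e+04·0.0765/85.9 = 71.11.

(a) f₀ = 1.271e+04 Hz  (b) Q = 71.11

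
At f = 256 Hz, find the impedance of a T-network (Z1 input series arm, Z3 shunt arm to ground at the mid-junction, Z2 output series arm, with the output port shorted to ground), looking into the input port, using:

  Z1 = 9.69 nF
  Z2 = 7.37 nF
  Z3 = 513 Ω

Step 1 — Angular frequency: ω = 2π·f = 2π·256 = 1608 rad/s.
Step 2 — Component impedances:
  Z1: Z = 1/(jωC) = -j/(ω·C) = 0 - j6.416e+04 Ω
  Z2: Z = 1/(jωC) = -j/(ω·C) = 0 - j8.436e+04 Ω
  Z3: Z = R = 513 Ω
Step 3 — With the output port shorted to ground, the output series arm Z2 runs from the junction to ground; the shunt arm Z3 also runs from the junction to ground. They appear in parallel: Z3 || Z2 = 513 - j3.12 Ω.
Step 4 — Series with input arm Z1: Z_in = Z1 + (Z3 || Z2) = 513 - j6.416e+04 Ω = 6.416e+04∠-89.5° Ω.

Z = 513 - j6.416e+04 Ω = 6.416e+04∠-89.5° Ω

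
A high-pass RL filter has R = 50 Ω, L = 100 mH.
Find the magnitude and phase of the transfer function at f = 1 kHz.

Step 1 — Angular frequency: ω = 2π·1000 = 6283 rad/s.
Step 2 — Transfer function: H(jω) = jωL/(R + jωL).
Step 3 — Numerator jωL = j·628.3; denominator R + jωL = 50 + j628.3.
Step 4 — H = 0.9937 + j0.07908.
Step 5 — Magnitude: |H| = 0.9968 (-0.0 dB); phase: φ = 4.5°.

|H| = 0.9968 (-0.0 dB), φ = 4.5°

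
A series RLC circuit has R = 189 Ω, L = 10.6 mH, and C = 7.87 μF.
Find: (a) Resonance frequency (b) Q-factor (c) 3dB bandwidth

Step 1 — Resonance condition Im(Z)=0 gives ω₀ = 1/√(LC).
Step 2 — ω₀ = 1/√(0.0106·7.87e-06) = 3462 rad/s.
Step 3 — f₀ = ω₀/(2π) = 551 Hz.
Step 4 — Series Q: Q = ω₀L/R = 3462·0.0106/189 = 0.1942.
Step 5 — 3dB bandwidth: Δω = ω₀/Q = 1.783e+04 rad/s; BW = Δω/(2π) = 2838 Hz.

(a) f₀ = 551 Hz  (b) Q = 0.1942  (c) BW = 2838 Hz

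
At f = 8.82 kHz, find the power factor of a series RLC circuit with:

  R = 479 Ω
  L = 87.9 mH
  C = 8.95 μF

Step 1 — Angular frequency: ω = 2π·f = 2π·8820 = 5.542e+04 rad/s.
Step 2 — Component impedances:
  R: Z = R = 479 Ω
  L: Z = jωL = j·5.542e+04·0.0879 = 0 + j4871 Ω
  C: Z = 1/(jωC) = -j/(ω·C) = 0 - j2.016 Ω
Step 3 — Series combination: Z_total = R + L + C = 479 + j4869 Ω = 4893∠84.4° Ω.
Step 4 — Power factor: PF = cos(φ) = Re(Z)/|Z| = 479/4892.7 = 0.0979.
Step 5 — Type: Im(Z) = 4869 ⇒ lagging (phase φ = 84.4°).

PF = 0.0979 (lagging, φ = 84.4°)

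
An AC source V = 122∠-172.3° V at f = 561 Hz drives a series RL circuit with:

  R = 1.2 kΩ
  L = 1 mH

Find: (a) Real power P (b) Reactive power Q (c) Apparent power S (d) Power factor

Step 1 — Angular frequency: ω = 2π·f = 2π·561 = 3525 rad/s.
Step 2 — Component impedances:
  R: Z = R = 1200 Ω
  L: Z = jωL = j·3525·0.001 = 0 + j3.525 Ω
Step 3 — Series combination: Z_total = R + L = 1200 + j3.525 Ω = 1200∠0.2° Ω.
Step 4 — Source phasor: V = 122∠-172.3° V = -120.9 - j16.35 V.
Step 5 — Current: I = V / Z = -0.1008 - j0.01333 A = 0.1017∠-172.5° A.
Step 6 — Complex power: S = V·I* = 12.4 + j0.03643 VA.
Step 7 — Real power: P = Re(S) = 12.4 W.
Step 8 — Reactive power: Q = Im(S) = 0.03643 VAR.
Step 9 — Apparent power: |S| = 12.4 VA.
Step 10 — Power factor: PF = P/|S| = 1 (lagging).

(a) P = 12.4 W  (b) Q = 0.03643 VAR  (c) S = 12.4 VA  (d) PF = 1 (lagging)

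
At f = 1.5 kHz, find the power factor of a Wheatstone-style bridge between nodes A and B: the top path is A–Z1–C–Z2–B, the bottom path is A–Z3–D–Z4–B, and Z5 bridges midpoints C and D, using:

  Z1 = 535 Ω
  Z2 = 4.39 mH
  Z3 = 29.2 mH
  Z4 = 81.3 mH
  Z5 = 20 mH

Step 1 — Angular frequency: ω = 2π·f = 2π·1500 = 9425 rad/s.
Step 2 — Component impedances:
  Z1: Z = R = 535 Ω
  Z2: Z = jωL = j·9425·0.00439 = 0 + j41.37 Ω
  Z3: Z = jωL = j·9425·0.0292 = 0 + j275.2 Ω
  Z4: Z = jωL = j·9425·0.0813 = 0 + j766.2 Ω
  Z5: Z = jωL = j·9425·0.02 = 0 + j188.5 Ω
Step 3 — Bridge requires nodal analysis (the Z5 bridge couples midpoints C and D, so the two paths cannot be reduced to a simple series/parallel combination). Setting node B to ground and injecting 1 A at node A, the 3-node admittance system at A, C, D solves to V_A = Z_AB = 201.2 + j291 Ω = 353.8∠55.3° Ω.
Step 4 — Power factor: PF = cos(φ) = Re(Z)/|Z| = 201.2/353.8 = 0.5687.
Step 5 — Type: Im(Z) = 291 ⇒ lagging (phase φ = 55.3°).

PF = 0.5687 (lagging, φ = 55.3°)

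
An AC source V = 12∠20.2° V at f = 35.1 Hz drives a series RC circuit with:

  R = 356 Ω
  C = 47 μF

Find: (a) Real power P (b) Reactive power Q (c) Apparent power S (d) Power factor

Step 1 — Angular frequency: ω = 2π·f = 2π·35.1 = 220.5 rad/s.
Step 2 — Component impedances:
  R: Z = R = 356 Ω
  C: Z = 1/(jωC) = -j/(ω·C) = 0 - j96.48 Ω
Step 3 — Series combination: Z_total = R + C = 356 - j96.48 Ω = 368.8∠-15.2° Ω.
Step 4 — Source phasor: V = 12∠20.2° V = 11.26 + j4.144 V.
Step 5 — Current: I = V / Z = 0.02653 + j0.01883 A = 0.03253∠35.4° A.
Step 6 — Complex power: S = V·I* = 0.3768 - j0.1021 VA.
Step 7 — Real power: P = Re(S) = 0.3768 W.
Step 8 — Reactive power: Q = Im(S) = -0.1021 VAR.
Step 9 — Apparent power: |S| = 0.3904 VA.
Step 10 — Power factor: PF = P/|S| = 0.9652 (leading).

(a) P = 0.3768 W  (b) Q = -0.1021 VAR  (c) S = 0.3904 VA  (d) PF = 0.9652 (leading)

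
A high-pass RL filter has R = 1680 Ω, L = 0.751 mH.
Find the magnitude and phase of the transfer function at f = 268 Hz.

Step 1 — Angular frequency: ω = 2π·268 = 1684 rad/s.
Step 2 — Transfer function: H(jω) = jωL/(R + jωL).
Step 3 — Numerator jωL = j·1.265; denominator R + jωL = 1680 + j1.265.
Step 4 — H = 5.666e-07 + j0.0007527.
Step 5 — Magnitude: |H| = 0.0007527 (-62.5 dB); phase: φ = 90.0°.

|H| = 0.0007527 (-62.5 dB), φ = 90.0°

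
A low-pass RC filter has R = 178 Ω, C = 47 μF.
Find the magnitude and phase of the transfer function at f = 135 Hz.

Step 1 — Angular frequency: ω = 2π·135 = 848.2 rad/s.
Step 2 — Transfer function: H(jω) = 1/(1 + jωRC).
Step 3 — Denominator: 1 + jωRC = 1 + j·848.2·178·4.7e-05 = 1 + j7.096.
Step 4 — H = 0.01947 - j0.1382.
Step 5 — Magnitude: |H| = 0.1395 (-17.1 dB); phase: φ = -82.0°.

|H| = 0.1395 (-17.1 dB), φ = -82.0°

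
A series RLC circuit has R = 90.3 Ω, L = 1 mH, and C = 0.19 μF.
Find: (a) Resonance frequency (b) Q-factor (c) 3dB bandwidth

Step 1 — Resonance condition Im(Z)=0 gives ω₀ = 1/√(LC).
Step 2 — ω₀ = 1/√(0.001·1.9e-07) = 7.255e+04 rad/s.
Step 3 — f₀ = ω₀/(2π) = 1.155e+04 Hz.
Step 4 — Series Q: Q = ω₀L/R = 7.255e+04·0.001/90.3 = 0.8034.
Step 5 — 3dB bandwidth: Δω = ω₀/Q = 9.03e+04 rad/s; BW = Δω/(2π) = 1.437e+04 Hz.

(a) f₀ = 1.155e+04 Hz  (b) Q = 0.8034  (c) BW = 1.437e+04 Hz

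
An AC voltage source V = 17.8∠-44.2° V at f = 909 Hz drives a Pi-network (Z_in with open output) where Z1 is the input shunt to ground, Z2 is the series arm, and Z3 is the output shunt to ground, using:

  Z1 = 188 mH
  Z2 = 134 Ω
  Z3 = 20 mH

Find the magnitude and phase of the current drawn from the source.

Step 1 — Angular frequency: ω = 2π·f = 2π·909 = 5711 rad/s.
Step 2 — Component impedances:
  Z1: Z = jωL = j·5711·0.188 = 0 + j1074 Ω
  Z2: Z = R = 134 Ω
  Z3: Z = jωL = j·5711·0.02 = 0 + j114.2 Ω
Step 3 — With open output, the series arm Z2 and the output shunt Z3 appear in series to ground: Z2 + Z3 = 134 + j114.2 Ω.
Step 4 — Parallel with input shunt Z1: Z_in = Z1 || (Z2 + Z3) = 108.1 + j115.4 Ω = 158.1∠46.9° Ω.
Step 5 — Source phasor: V = 17.8∠-44.2° V = 12.76 - j12.41 V.
Step 6 — Ohm's law: I = V / Z_total = (12.76 - j12.41) / (108.1 + j115.4) = -0.002124 - j0.1125 A.
Step 7 — Convert to polar: |I| = 0.1126 A, ∠I = -91.1°.

I = 0.1126∠-91.1° A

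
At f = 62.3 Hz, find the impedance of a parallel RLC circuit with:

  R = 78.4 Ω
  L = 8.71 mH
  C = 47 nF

Step 1 — Angular frequency: ω = 2π·f = 2π·62.3 = 391.4 rad/s.
Step 2 — Component impedances:
  R: Z = R = 78.4 Ω
  L: Z = jωL = j·391.4·0.00871 = 0 + j3.409 Ω
  C: Z = 1/(jωC) = -j/(ω·C) = 0 - j5.435e+04 Ω
Step 3 — Parallel combination: 1/Z_total = 1/R + 1/L + 1/C; Z_total = 0.148 + j3.403 Ω = 3.406∠87.5° Ω.

Z = 0.148 + j3.403 Ω = 3.406∠87.5° Ω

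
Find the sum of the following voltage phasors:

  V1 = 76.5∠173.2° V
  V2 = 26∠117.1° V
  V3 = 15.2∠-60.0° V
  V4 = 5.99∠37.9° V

Step 1 — Convert each phasor to rectangular form:
  V1 = 76.5·(cos(173.2°) + j·sin(173.2°)) = -75.96 + j9.058 V
  V2 = 26·(cos(117.1°) + j·sin(117.1°)) = -11.84 + j23.15 V
  V3 = 15.2·(cos(-60.0°) + j·sin(-60.0°)) = 7.6 - j13.16 V
  V4 = 5.99·(cos(37.9°) + j·sin(37.9°)) = 4.727 + j3.68 V
Step 2 — Sum components: V_total = -75.48 + j22.72 V.
Step 3 — Convert to polar: |V_total| = 78.82 V, ∠V_total = 163.2°.

V_total = 78.82∠163.2° V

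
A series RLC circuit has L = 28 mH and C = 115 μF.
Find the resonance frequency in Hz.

Step 1 — Resonance condition Im(Z)=0 gives ω₀ = 1/√(LC).
Step 2 — ω₀ = 1/√(0.028·0.000115) = 557.3 rad/s.
Step 3 — f₀ = ω₀/(2π) = 88.69 Hz.

f₀ = 88.69 Hz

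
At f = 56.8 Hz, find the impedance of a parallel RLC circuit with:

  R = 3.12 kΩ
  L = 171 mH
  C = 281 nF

Step 1 — Angular frequency: ω = 2π·f = 2π·56.8 = 356.9 rad/s.
Step 2 — Component impedances:
  R: Z = R = 3120 Ω
  L: Z = jωL = j·356.9·0.171 = 0 + j61.03 Ω
  C: Z = 1/(jωC) = -j/(ω·C) = 0 - j9972 Ω
Step 3 — Parallel combination: 1/Z_total = 1/R + 1/L + 1/C; Z_total = 1.208 + j61.38 Ω = 61.39∠88.9° Ω.

Z = 1.208 + j61.38 Ω = 61.39∠88.9° Ω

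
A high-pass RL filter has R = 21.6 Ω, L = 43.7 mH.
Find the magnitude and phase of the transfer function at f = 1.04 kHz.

Step 1 — Angular frequency: ω = 2π·1040 = 6535 rad/s.
Step 2 — Transfer function: H(jω) = jωL/(R + jωL).
Step 3 — Numerator jωL = j·285.6; denominator R + jωL = 21.6 + j285.6.
Step 4 — H = 0.9943 + j0.07521.
Step 5 — Magnitude: |H| = 0.9972 (-0.0 dB); phase: φ = 4.3°.

|H| = 0.9972 (-0.0 dB), φ = 4.3°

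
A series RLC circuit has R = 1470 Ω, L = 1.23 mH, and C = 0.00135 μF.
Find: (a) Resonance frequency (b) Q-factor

Step 1 — Resonance condition Im(Z)=0 gives ω₀ = 1/√(LC).
Step 2 — ω₀ = 1/√(0.00123·1.35e-09) = 7.76e+05 rad/s.
Step 3 — f₀ = ω₀/(2π) = 1.235e+05 Hz.
Step 4 — Series Q: Q = ω₀L/R = 7.76e+05·0.00123/1470 = 0.6493.

(a) f₀ = 1.235e+05 Hz  (b) Q = 0.6493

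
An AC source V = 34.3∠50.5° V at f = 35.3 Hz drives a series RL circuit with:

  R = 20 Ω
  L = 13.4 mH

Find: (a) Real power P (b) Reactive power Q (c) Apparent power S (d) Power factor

Step 1 — Angular frequency: ω = 2π·f = 2π·35.3 = 221.8 rad/s.
Step 2 — Component impedances:
  R: Z = R = 20 Ω
  L: Z = jωL = j·221.8·0.0134 = 0 + j2.972 Ω
Step 3 — Series combination: Z_total = R + L = 20 + j2.972 Ω = 20.22∠8.5° Ω.
Step 4 — Source phasor: V = 34.3∠50.5° V = 21.82 + j26.47 V.
Step 5 — Current: I = V / Z = 1.26 + j1.136 A = 1.696∠42.0° A.
Step 6 — Complex power: S = V·I* = 57.55 + j8.553 VA.
Step 7 — Real power: P = Re(S) = 57.55 W.
Step 8 — Reactive power: Q = Im(S) = 8.553 VAR.
Step 9 — Apparent power: |S| = 58.19 VA.
Step 10 — Power factor: PF = P/|S| = 0.9891 (lagging).

(a) P = 57.55 W  (b) Q = 8.553 VAR  (c) S = 58.19 VA  (d) PF = 0.9891 (lagging)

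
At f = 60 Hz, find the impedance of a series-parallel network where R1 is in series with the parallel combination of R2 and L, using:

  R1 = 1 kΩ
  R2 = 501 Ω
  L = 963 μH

Step 1 — Angular frequency: ω = 2π·f = 2π·60 = 377 rad/s.
Step 2 — Component impedances:
  R1: Z = R = 1000 Ω
  R2: Z = R = 501 Ω
  L: Z = jωL = j·377·0.000963 = 0 + j0.363 Ω
Step 3 — Parallel branch: R2 || L = 1/(1/R2 + 1/L) = 0.0002631 + j0.363 Ω.
Step 4 — Series with R1: Z_total = R1 + (R2 || L) = 1000 + j0.363 Ω = 1000∠0.0° Ω.

Z = 1000 + j0.363 Ω = 1000∠0.0° Ω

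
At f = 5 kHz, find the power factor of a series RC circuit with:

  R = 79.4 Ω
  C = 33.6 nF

Step 1 — Angular frequency: ω = 2π·f = 2π·5000 = 3.142e+04 rad/s.
Step 2 — Component impedances:
  R: Z = R = 79.4 Ω
  C: Z = 1/(jωC) = -j/(ω·C) = 0 - j947.4 Ω
Step 3 — Series combination: Z_total = R + C = 79.4 - j947.4 Ω = 950.7∠-85.2° Ω.
Step 4 — Power factor: PF = cos(φ) = Re(Z)/|Z| = 79.4/950.7 = 0.08352.
Step 5 — Type: Im(Z) = -947.4 ⇒ leading (phase φ = -85.2°).

PF = 0.08352 (leading, φ = -85.2°)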